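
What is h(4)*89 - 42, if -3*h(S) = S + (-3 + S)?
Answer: -571/3 ≈ -190.33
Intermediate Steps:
h(S) = 1 - 2*S/3 (h(S) = -(S + (-3 + S))/3 = -(-3 + 2*S)/3 = 1 - 2*S/3)
h(4)*89 - 42 = (1 - ⅔*4)*89 - 42 = (1 - 8/3)*89 - 42 = -5/3*89 - 42 = -445/3 - 42 = -571/3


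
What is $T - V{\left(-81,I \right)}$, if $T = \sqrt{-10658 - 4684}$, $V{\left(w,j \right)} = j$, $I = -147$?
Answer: $147 + i \sqrt{15342} \approx 147.0 + 123.86 i$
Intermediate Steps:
$T = i \sqrt{15342}$ ($T = \sqrt{-15342} = i \sqrt{15342} \approx 123.86 i$)
$T - V{\left(-81,I \right)} = i \sqrt{15342} - -147 = i \sqrt{15342} + 147 = 147 + i \sqrt{15342}$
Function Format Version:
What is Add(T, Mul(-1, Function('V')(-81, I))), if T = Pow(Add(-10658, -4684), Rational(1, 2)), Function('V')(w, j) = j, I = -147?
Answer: Add(147, Mul(I, Pow(15342, Rational(1, 2)))) ≈ Add(147.00, Mul(123.86, I))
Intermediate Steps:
T = Mul(I, Pow(15342, Rational(1, 2))) (T = Pow(-15342, Rational(1, 2)) = Mul(I, Pow(15342, Rational(1, 2))) ≈ Mul(123.86, I))
Add(T, Mul(-1, Function('V')(-81, I))) = Add(Mul(I, Pow(15342, Rational(1, 2))), Mul(-1, -147)) = Add(Mul(I, Pow(15342, Rational(1, 2))), 147) = Add(147, Mul(I, Pow(15342, Rational(1, 2))))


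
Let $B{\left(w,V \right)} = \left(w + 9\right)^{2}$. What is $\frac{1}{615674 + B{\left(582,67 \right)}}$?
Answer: $\frac{1}{964955} \approx 1.0363 \cdot 10^{-6}$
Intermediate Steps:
$B{\left(w,V \right)} = \left(9 + w\right)^{2}$
$\frac{1}{615674 + B{\left(582,67 \right)}} = \frac{1}{615674 + \left(9 + 582\right)^{2}} = \frac{1}{615674 + 591^{2}} = \frac{1}{615674 + 349281} = \frac{1}{964955}$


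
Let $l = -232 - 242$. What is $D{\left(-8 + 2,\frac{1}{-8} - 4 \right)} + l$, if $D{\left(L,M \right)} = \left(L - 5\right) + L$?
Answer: $-491$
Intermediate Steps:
$D{\left(L,M \right)} = -5 + 2 L$ ($D{\left(L,M \right)} = \left(-5 + L\right) + L = -5 + 2 L$)
$l = -474$ ($l = -232 - 242 = -474$)
$D{\left(-8 + 2,\frac{1}{-8} - 4 \right)} + l = \left(-5 + 2 \left(-8 + 2\right)\right) - 474 = \left(-5 + 2 \left(-6\right)\right) - 474 = \left(-5 - 12\right) - 474 = -17 - 474 = -491$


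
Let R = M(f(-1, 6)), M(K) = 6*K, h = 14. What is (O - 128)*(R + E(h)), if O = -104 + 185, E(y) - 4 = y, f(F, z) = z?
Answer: -2538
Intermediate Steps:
R = 36 (R = 6*6 = 36)
E(y) = 4 + y
O = 81
(O - 128)*(R + E(h)) = (81 - 128)*(36 + (4 + 14)) = -47*(36 + 18) = -47*54 = -2538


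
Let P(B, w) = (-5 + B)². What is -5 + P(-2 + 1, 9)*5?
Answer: 175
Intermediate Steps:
-5 + P(-2 + 1, 9)*5 = -5 + (-5 + (-2 + 1))²*5 = -5 + (-5 - 1)²*5 = -5 + (-6)²*5 = -5 + 36*5 = -5 + 180 = 175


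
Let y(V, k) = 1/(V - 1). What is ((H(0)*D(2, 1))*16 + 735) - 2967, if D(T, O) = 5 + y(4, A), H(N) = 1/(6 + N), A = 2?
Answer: -19960/9 ≈ -2217.8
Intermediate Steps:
y(V, k) = 1/(-1 + V)
D(T, O) = 16/3 (D(T, O) = 5 + 1/(-1 + 4) = 5 + 1/3 = 5 + ⅓ = 16/3)
((H(0)*D(2, 1))*16 + 735) - 2967 = (((16/3)/(6 + 0))*16 + 735) - 2967 = (((16/3)/6)*16 + 735) - 2967 = (((⅙)*(16/3))*16 + 735) - 2967 = ((8/9)*16 + 735) - 2967 = (128/9 + 735) - 2967 = 6743/9 - 2967 = -19960/9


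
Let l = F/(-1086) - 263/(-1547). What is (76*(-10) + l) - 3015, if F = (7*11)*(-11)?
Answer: -6340562623/1680042 ≈ -3774.1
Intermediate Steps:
F = -847 (F = 77*(-11) = -847)
l = 1595927/1680042 (l = -847/(-1086) - 263/(-1547) = -847*(-1/1086) - 263*(-1/1547) = 847/1086 + 263/1547 = 1595927/1680042 ≈ 0.94993)
(76*(-10) + l) - 3015 = (76*(-10) + 1595927/1680042) - 3015 = (-760 + 1595927/1680042) - 3015 = -1275235993/1680042 - 3015 = -6340562623/1680042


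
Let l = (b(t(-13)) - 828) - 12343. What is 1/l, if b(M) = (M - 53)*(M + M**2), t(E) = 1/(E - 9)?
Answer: -10648/140220301 ≈ -7.5938e-5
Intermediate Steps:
t(E) = 1/(-9 + E)
b(M) = (-53 + M)*(M + M**2)
l = -140220301/10648 (l = ((-53 + (1/(-9 - 13))**2 - 52/(-9 - 13))/(-9 - 13) - 828) - 12343 = ((-53 + (1/(-22))**2 - 52/(-22))/(-22) - 828) - 12343 = (-(-53 + (-1/22)**2 - 52*(-1/22))/22 - 828) - 12343 = (-(-53 + 1/484 + 26/11)/22 - 828) - 12343 = (-1/22*(-24507/484) - 828) - 12343 = (24507/10648 - 828) - 12343 = -8792037/10648 - 12343 = -140220301/10648 ≈ -13169.)
1/l = 1/(-140220301/10648) = -10648/140220301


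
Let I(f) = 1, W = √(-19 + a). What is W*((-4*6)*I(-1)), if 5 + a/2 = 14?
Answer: -24*I ≈ -24.0*I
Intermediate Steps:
a = 18 (a = -10 + 2*14 = -10 + 28 = 18)
W = I (W = √(-19 + 18) = √(-1) = I ≈ 1.0*I)
W*((-4*6)*I(-1)) = I*(-4*6*1) = I*(-24*1) = I*(-24) = -24*I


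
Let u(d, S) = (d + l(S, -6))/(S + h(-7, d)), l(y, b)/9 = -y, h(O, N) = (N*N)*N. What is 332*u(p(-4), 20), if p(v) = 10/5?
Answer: -14774/7 ≈ -2110.6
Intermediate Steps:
h(O, N) = N³ (h(O, N) = N²*N = N³)
p(v) = 2 (p(v) = 10*(⅕) = 2)
l(y, b) = -9*y (l(y, b) = 9*(-y) = -9*y)
u(d, S) = (d - 9*S)/(S + d³)
332*u(p(-4), 20) = 332*((2 - 9*20)/(20 + 2³)) = 332*((2 - 180)/(20 + 8)) = 332*(-178/28) = 332*((1/28)*(-178)) = 332*(-89/14) = -14774/7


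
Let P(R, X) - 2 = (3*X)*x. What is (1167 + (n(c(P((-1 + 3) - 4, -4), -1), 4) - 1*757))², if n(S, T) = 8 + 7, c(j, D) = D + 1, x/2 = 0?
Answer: 180625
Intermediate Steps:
x = 0 (x = 2*0 = 0)
P(R, X) = 2 (P(R, X) = 2 + (3*X)*0 = 2 + 0 = 2)
c(j, D) = 1 + D
n(S, T) = 15
(1167 + (n(c(P((-1 + 3) - 4, -4), -1), 4) - 1*757))² = (1167 + (15 - 1*757))² = (1167 + (15 - 757))² = (1167 - 742)² = 425² = 180625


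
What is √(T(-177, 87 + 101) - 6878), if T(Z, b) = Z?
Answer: I*√7055 ≈ 83.994*I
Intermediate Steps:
√(T(-177, 87 + 101) - 6878) = √(-177 - 6878) = √(-7055) = I*√7055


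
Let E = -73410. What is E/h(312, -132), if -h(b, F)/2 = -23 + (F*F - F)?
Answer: 36705/17533 ≈ 2.0935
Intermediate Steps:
h(b, F) = 46 - 2*F² + 2*F (h(b, F) = -2*(-23 + (F*F - F)) = -2*(-23 + (F² - F)) = -2*(-23 + F² - F) = 46 - 2*F² + 2*F)
E/h(312, -132) = -73410/(46 - 2*(-132)² + 2*(-132)) = -73410/(46 - 2*17424 - 264) = -73410/(46 - 34848 - 264) = -73410/(-35066) = -73410*(-1/35066) = 36705/17533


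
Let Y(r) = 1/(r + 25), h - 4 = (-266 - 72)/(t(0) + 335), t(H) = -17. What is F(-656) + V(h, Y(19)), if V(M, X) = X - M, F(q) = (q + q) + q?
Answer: -13788517/6996 ≈ -1970.9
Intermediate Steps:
F(q) = 3*q (F(q) = 2*q + q = 3*q)
h = 467/159 (h = 4 + (-266 - 72)/(-17 + 335) = 4 - 338/318 = 4 - 338*1/318 = 4 - 169/159 = 467/159 ≈ 2.9371)
Y(r) = 1/(25 + r)
F(-656) + V(h, Y(19)) = 3*(-656) + (1/(25 + 19) - 1*467/159) = -1968 + (1/44 - 467/159) = -1968 - 20389/6996 = -13788517/6996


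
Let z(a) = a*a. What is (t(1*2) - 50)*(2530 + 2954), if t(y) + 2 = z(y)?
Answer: -263232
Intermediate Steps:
z(a) = a²
t(y) = -2 + y²
(t(1*2) - 50)*(2530 + 2954) = ((-2 + (1*2)²) - 50)*(2530 + 2954) = ((-2 + 2²) - 50)*5484 = ((-2 + 4) - 50)*5484 = (2 - 50)*5484 = -48*5484 = -263232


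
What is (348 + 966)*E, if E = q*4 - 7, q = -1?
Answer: -14454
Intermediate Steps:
E = -11 (E = -1*4 - 7 = -4 - 7 = -11)
(348 + 966)*E = (348 + 966)*(-11) = 1314*(-11) = -14454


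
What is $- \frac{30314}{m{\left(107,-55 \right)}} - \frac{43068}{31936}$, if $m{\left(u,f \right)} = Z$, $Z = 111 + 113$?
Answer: $- \frac{954839}{6986} \approx -136.68$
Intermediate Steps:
$Z = 224$
$m{\left(u,f \right)} = 224$
$- \frac{30314}{m{\left(107,-55 \right)}} - \frac{43068}{31936} = - \frac{30314}{224} - \frac{43068}{31936} = \left(-30314\right) \frac{1}{224} - \frac{10767}{7984} = - \frac{15157}{112} - \frac{10767}{7984} = - \frac{954839}{6986}$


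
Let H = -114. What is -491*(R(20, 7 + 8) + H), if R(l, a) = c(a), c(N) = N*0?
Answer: 55974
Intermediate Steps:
c(N) = 0
R(l, a) = 0
-491*(R(20, 7 + 8) + H) = -491*(0 - 114) = -491*(-114) = 55974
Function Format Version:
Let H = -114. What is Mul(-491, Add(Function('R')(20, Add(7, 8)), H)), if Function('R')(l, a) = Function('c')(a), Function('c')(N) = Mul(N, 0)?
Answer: 55974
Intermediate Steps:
Function('c')(N) = 0
Function('R')(l, a) = 0
Mul(-491, Add(Function('R')(20, Add(7, 8)), H)) = Mul(-491, Add(0, -114)) = Mul(-491, -114) = 55974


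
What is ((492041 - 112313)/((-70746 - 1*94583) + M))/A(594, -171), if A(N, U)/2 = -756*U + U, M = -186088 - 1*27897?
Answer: -1172/302292185 ≈ -3.8770e-6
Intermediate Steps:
M = -213985 (M = -186088 - 27897 = -213985)
A(N, U) = -1510*U (A(N, U) = 2*(-756*U + U) = 2*(-755*U) = -1510*U)
((492041 - 112313)/((-70746 - 1*94583) + M))/A(594, -171) = ((492041 - 112313)/((-70746 - 1*94583) - 213985))/((-1510*(-171))) = (379728/((-70746 - 94583) - 213985))/258210 = (379728/(-165329 - 213985))*(1/258210) = (379728/(-379314))*(1/258210) = (379728*(-1/379314))*(1/258210) = -21096/21073*1/258210 = -1172/302292185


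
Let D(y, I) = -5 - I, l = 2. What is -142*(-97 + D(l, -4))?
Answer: 13916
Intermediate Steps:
-142*(-97 + D(l, -4)) = -142*(-97 + (-5 - 1*(-4))) = -142*(-97 + (-5 + 4)) = -142*(-97 - 1) = -142*(-98) = 13916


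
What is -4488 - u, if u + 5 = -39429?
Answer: 34946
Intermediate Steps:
u = -39434 (u = -5 - 39429 = -39434)
-4488 - u = -4488 - 1*(-39434) = -4488 + 39434 = 34946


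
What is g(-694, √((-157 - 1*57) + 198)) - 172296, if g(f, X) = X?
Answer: -172296 + 4*I ≈ -1.723e+5 + 4.0*I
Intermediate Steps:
g(-694, √((-157 - 1*57) + 198)) - 172296 = √((-157 - 1*57) + 198) - 172296 = √((-157 - 57) + 198) - 172296 = √(-214 + 198) - 172296 = √(-16) - 172296 = 4*I - 172296 = -172296 + 4*I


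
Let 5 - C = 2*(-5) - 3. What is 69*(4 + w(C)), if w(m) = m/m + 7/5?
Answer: 2208/5 ≈ 441.60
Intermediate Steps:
C = 18 (C = 5 - (2*(-5) - 3) = 5 - (-10 - 3) = 5 - 1*(-13) = 5 + 13 = 18)
w(m) = 12/5 (w(m) = 1 + 7*(⅕) = 1 + 7/5 = 12/5)
69*(4 + w(C)) = 69*(4 + 12/5) = 69*(32/5) = 2208/5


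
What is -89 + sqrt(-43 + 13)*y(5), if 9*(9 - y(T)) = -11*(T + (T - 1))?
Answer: -89 + 20*I*sqrt(30) ≈ -89.0 + 109.54*I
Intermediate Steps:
y(T) = 70/9 + 22*T/9 (y(T) = 9 - (-11)*(T + (T - 1))/9 = 9 - (-11)*(T + (-1 + T))/9 = 9 - (-11)*(-1 + 2*T)/9 = 9 - (11 - 22*T)/9 = 9 + (-11/9 + 22*T/9) = 70/9 + 22*T/9)
-89 + sqrt(-43 + 13)*y(5) = -89 + sqrt(-43 + 13)*(70/9 + (22/9)*5) = -89 + sqrt(-30)*(70/9 + 110/9) = -89 + (I*sqrt(30))*20 = -89 + 20*I*sqrt(30)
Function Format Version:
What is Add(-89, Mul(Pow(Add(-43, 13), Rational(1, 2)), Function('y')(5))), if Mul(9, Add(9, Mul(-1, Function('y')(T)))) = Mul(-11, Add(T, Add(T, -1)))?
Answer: Add(-89, Mul(20, I, Pow(30, Rational(1, 2)))) ≈ Add(-89.000, Mul(109.54, I))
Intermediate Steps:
Function('y')(T) = Add(Rational(70, 9), Mul(Rational(22, 9), T)) (Function('y')(T) = Add(9, Mul(Rational(-1, 9), Mul(-11, Add(T, Add(T, -1))))) = Add(9, Mul(Rational(-1, 9), Mul(-11, Add(T, Add(-1, T))))) = Add(9, Mul(Rational(-1, 9), Mul(-11, Add(-1, Mul(2, T))))) = Add(9, Mul(Rational(-1, 9), Add(11, Mul(-22, T)))) = Add(9, Add(Rational(-11, 9), Mul(Rational(22, 9), T))) = Add(Rational(70, 9), Mul(Rational(22, 9), T)))
Add(-89, Mul(Pow(Add(-43, 13), Rational(1, 2)), Function('y')(5))) = Add(-89, Mul(Pow(Add(-43, 13), Rational(1, 2)), Add(Rational(70, 9), Mul(Rational(22, 9), 5)))) = Add(-89, Mul(Pow(-30, Rational(1, 2)), Add(Rational(70, 9), Rational(110, 9)))) = Add(-89, Mul(Mul(I, Pow(30, Rational(1, 2))), 20)) = Add(-89, Mul(20, I, Pow(30, Rational(1, 2))))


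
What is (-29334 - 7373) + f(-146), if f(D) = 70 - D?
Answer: -36491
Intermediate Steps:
(-29334 - 7373) + f(-146) = (-29334 - 7373) + (70 - 1*(-146)) = -36707 + (70 + 146) = -36707 + 216 = -36491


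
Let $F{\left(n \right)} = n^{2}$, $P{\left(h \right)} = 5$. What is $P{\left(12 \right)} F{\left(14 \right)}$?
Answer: $980$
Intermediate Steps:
$P{\left(12 \right)} F{\left(14 \right)} = 5 \cdot 14^{2} = 5 \cdot 196 = 980$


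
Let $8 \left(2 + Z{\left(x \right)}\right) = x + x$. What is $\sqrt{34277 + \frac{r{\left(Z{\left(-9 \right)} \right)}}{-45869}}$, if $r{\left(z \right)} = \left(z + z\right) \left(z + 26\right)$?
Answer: $\frac{\sqrt{1153881956858054}}{183476} \approx 185.14$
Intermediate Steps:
$Z{\left(x \right)} = -2 + \frac{x}{4}$ ($Z{\left(x \right)} = -2 + \frac{x + x}{8} = -2 + \frac{2 x}{8} = -2 + \frac{x}{4}$)
$r{\left(z \right)} = 2 z \left(26 + z\right)$
$\sqrt{34277 + \frac{r{\left(Z{\left(-9 \right)} \right)}}{-45869}} = \sqrt{34277 + \frac{2 \left(-2 + \frac{1}{4} \left(-9\right)\right) \left(26 + \left(-2 + \frac{1}{4} \left(-9\right)\right)\right)}{-45869}} = \sqrt{34277 + 2 \left(-2 - \frac{9}{4}\right) \left(26 - \frac{17}{4}\right) \left(- \frac{1}{45869}\right)} = \sqrt{34277 + 2 \left(- \frac{17}{4}\right) \left(26 - \frac{17}{4}\right) \left(- \frac{1}{45869}\right)} = \sqrt{34277 + 2 \left(- \frac{17}{4}\right) \frac{87}{4} \left(- \frac{1}{45869}\right)} = \sqrt{34277 - - \frac{1479}{366952}} = \sqrt{34277 + \frac{1479}{366952}} = \sqrt{\frac{12578015183}{366952}} = \frac{\sqrt{1153881956858054}}{183476}$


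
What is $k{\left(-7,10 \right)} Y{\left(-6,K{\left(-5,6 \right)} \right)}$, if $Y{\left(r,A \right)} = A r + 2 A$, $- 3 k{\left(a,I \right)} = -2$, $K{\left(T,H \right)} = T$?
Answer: $\frac{40}{3} \approx 13.333$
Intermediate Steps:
$k{\left(a,I \right)} = \frac{2}{3}$ ($k{\left(a,I \right)} = \left(- \frac{1}{3}\right) \left(-2\right) = \frac{2}{3}$)
$Y{\left(r,A \right)} = 2 A + A r$
$k{\left(-7,10 \right)} Y{\left(-6,K{\left(-5,6 \right)} \right)} = \frac{2 \left(- 5 \left(2 - 6\right)\right)}{3} = \frac{2 \left(\left(-5\right) \left(-4\right)\right)}{3} = \frac{2}{3} \cdot 20 = \frac{40}{3}$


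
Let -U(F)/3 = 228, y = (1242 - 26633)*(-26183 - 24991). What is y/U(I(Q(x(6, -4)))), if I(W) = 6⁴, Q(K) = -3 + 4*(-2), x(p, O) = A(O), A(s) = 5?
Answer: -72186613/38 ≈ -1.8996e+6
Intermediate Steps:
x(p, O) = 5
Q(K) = -11 (Q(K) = -3 - 8 = -11)
y = 1299359034 (y = -25391*(-51174) = 1299359034)
I(W) = 1296
U(F) = -684 (U(F) = -3*228 = -684)
y/U(I(Q(x(6, -4)))) = 1299359034/(-684) = 1299359034*(-1/684) = -72186613/38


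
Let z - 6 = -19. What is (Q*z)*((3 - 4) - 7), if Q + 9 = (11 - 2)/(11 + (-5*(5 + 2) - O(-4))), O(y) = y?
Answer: -4914/5 ≈ -982.80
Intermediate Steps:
z = -13 (z = 6 - 19 = -13)
Q = -189/20 (Q = -9 + (11 - 2)/(11 + (-5*(5 + 2) - 1*(-4))) = -9 + 9/(11 + (-5*7 + 4)) = -9 + 9/(11 + (-35 + 4)) = -9 + 9/(11 - 31) = -9 + 9/(-20) = -9 + 9*(-1/20) = -9 - 9/20 = -189/20 ≈ -9.4500)
(Q*z)*((3 - 4) - 7) = (-189/20*(-13))*((3 - 4) - 7) = 2457*(-1 - 7)/20 = (2457/20)*(-8) = -4914/5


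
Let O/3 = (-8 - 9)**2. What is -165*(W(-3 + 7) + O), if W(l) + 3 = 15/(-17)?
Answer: -2421045/17 ≈ -1.4241e+5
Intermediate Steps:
O = 867 (O = 3*(-8 - 9)**2 = 3*(-17)**2 = 3*289 = 867)
W(l) = -66/17 (W(l) = -3 + 15/(-17) = -3 + 15*(-1/17) = -3 - 15/17 = -66/17)
-165*(W(-3 + 7) + O) = -165*(-66/17 + 867) = -165*14673/17 = -2421045/17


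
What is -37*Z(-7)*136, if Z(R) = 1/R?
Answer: 5032/7 ≈ 718.86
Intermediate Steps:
-37*Z(-7)*136 = -37/(-7)*136 = -37*(-⅐)*136 = (37/7)*136 = 5032/7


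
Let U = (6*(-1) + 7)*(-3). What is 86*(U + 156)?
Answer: 13158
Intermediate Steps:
U = -3 (U = (-6 + 7)*(-3) = 1*(-3) = -3)
86*(U + 156) = 86*(-3 + 156) = 86*153 = 13158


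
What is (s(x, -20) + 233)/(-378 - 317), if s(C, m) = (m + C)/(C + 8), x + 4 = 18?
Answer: -512/1529 ≈ -0.33486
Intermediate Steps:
x = 14 (x = -4 + 18 = 14)
s(C, m) = (C + m)/(8 + C)
(s(x, -20) + 233)/(-378 - 317) = ((14 - 20)/(8 + 14) + 233)/(-378 - 317) = (-6/22 + 233)/(-695) = ((1/22)*(-6) + 233)*(-1/695) = (-3/11 + 233)*(-1/695) = (2560/11)*(-1/695) = -512/1529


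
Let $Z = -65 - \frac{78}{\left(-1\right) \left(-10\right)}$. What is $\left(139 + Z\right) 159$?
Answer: $\frac{52629}{5} \approx 10526.0$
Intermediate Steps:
$Z = - \frac{364}{5}$ ($Z = -65 - \frac{78}{10} = -65 - 78 \cdot \frac{1}{10} = -65 - \frac{39}{5} = - \frac{364}{5} \approx -72.8$)
$\left(139 + Z\right) 159 = \left(139 - \frac{364}{5}\right) 159 = \frac{331}{5} \cdot 159 = \frac{52629}{5}$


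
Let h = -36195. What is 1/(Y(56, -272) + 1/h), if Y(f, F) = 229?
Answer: 36195/8288654 ≈ 0.0043668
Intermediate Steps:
1/(Y(56, -272) + 1/h) = 1/(229 + 1/(-36195)) = 1/(229 - 1/36195) = 1/(8288654/36195) = 36195/8288654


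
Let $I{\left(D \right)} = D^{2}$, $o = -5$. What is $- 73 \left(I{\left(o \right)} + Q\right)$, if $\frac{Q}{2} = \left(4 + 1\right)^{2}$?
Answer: $-5475$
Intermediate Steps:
$Q = 50$ ($Q = 2 \left(4 + 1\right)^{2} = 2 \cdot 5^{2} = 2 \cdot 25 = 50$)
$- 73 \left(I{\left(o \right)} + Q\right) = - 73 \left(\left(-5\right)^{2} + 50\right) = - 73 \left(25 + 50\right) = \left(-73\right) 75 = -5475$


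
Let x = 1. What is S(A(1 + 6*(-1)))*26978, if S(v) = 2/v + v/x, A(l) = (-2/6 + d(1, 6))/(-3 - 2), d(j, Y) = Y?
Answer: -19936742/255 ≈ -78183.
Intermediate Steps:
A(l) = -17/15 (A(l) = (-2/6 + 6)/(-3 - 2) = (-2*⅙ + 6)/(-5) = (-⅓ + 6)*(-⅕) = (17/3)*(-⅕) = -17/15)
S(v) = v + 2/v (S(v) = 2/v + v/1 = 2/v + v*1 = 2/v + v = v + 2/v)
S(A(1 + 6*(-1)))*26978 = (-17/15 + 2/(-17/15))*26978 = (-17/15 + 2*(-15/17))*26978 = (-17/15 - 30/17)*26978 = -739/255*26978 = -19936742/255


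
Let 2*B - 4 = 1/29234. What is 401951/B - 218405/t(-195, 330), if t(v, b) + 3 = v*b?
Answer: 26533383099377/132021873 ≈ 2.0098e+5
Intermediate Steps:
t(v, b) = -3 + b*v (t(v, b) = -3 + v*b = -3 + b*v)
B = 116937/58468 (B = 2 + (½)/29234 = 2 + (½)*(1/29234) = 2 + 1/58468 = 116937/58468 ≈ 2.0000)
401951/B - 218405/t(-195, 330) = 401951/(116937/58468) - 218405/(-3 + 330*(-195)) = 401951*(58468/116937) - 218405/(-3 - 64350) = 23501271068/116937 - 218405/(-64353) = 23501271068/116937 - 218405*(-1/64353) = 23501271068/116937 + 11495/3387 = 26533383099377/132021873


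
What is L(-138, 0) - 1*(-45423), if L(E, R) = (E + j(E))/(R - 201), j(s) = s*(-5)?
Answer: 3043157/67 ≈ 45420.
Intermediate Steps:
j(s) = -5*s
L(E, R) = -4*E/(-201 + R) (L(E, R) = (E - 5*E)/(R - 201) = (-4*E)/(-201 + R) = -4*E/(-201 + R))
L(-138, 0) - 1*(-45423) = -4*(-138)/(-201 + 0) - 1*(-45423) = -4*(-138)/(-201) + 45423 = -4*(-138)*(-1/201) + 45423 = -184/67 + 45423 = 3043157/67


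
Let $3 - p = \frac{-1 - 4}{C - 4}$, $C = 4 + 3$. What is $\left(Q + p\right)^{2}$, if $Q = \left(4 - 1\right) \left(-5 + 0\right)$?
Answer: $\frac{961}{9} \approx 106.78$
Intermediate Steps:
$C = 7$
$Q = -15$ ($Q = 3 \left(-5\right) = -15$)
$p = \frac{14}{3}$ ($p = 3 - \frac{-1 - 4}{7 - 4} = 3 - - \frac{5}{3} = 3 + \frac{5}{3} = \frac{14}{3} \approx 4.6667$)
$\left(Q + p\right)^{2} = \left(-15 + \frac{14}{3}\right)^{2} = \left(- \frac{31}{3}\right)^{2} = \frac{961}{9}$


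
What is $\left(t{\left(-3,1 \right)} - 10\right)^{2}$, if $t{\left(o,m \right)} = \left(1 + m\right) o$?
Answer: $256$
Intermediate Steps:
$t{\left(o,m \right)} = o \left(1 + m\right)$
$\left(t{\left(-3,1 \right)} - 10\right)^{2} = \left(- 3 \left(1 + 1\right) - 10\right)^{2} = \left(\left(-3\right) 2 - 10\right)^{2} = \left(-6 - 10\right)^{2} = \left(-16\right)^{2} = 256$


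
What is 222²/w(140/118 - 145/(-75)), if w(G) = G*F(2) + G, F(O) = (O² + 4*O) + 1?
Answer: 21808170/19327 ≈ 1128.4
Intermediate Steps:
F(O) = 1 + O² + 4*O
w(G) = 14*G (w(G) = G*(1 + 2² + 4*2) + G = G*(1 + 4 + 8) + G = G*13 + G = 13*G + G = 14*G)
222²/w(140/118 - 145/(-75)) = 222²/((14*(140/118 - 145/(-75)))) = 49284/((14*(140*(1/118) - 145*(-1/75)))) = 49284/((14*(70/59 + 29/15))) = 49284/((14*(2761/885))) = 49284/(38654/885) = 49284*(885/38654) = 21808170/19327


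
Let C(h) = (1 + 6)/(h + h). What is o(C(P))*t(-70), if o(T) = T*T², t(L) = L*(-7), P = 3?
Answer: 84035/108 ≈ 778.10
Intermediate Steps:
t(L) = -7*L
C(h) = 7/(2*h) (C(h) = 7/((2*h)) = 7*(1/(2*h)) = 7/(2*h))
o(T) = T³
o(C(P))*t(-70) = ((7/2)/3)³*(-7*(-70)) = ((7/2)*(⅓))³*490 = (7/6)³*490 = (343/216)*490 = 84035/108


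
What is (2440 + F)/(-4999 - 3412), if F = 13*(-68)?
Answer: -1556/8411 ≈ -0.18500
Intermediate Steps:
F = -884
(2440 + F)/(-4999 - 3412) = (2440 - 884)/(-4999 - 3412) = 1556/(-8411) = 1556*(-1/8411) = -1556/8411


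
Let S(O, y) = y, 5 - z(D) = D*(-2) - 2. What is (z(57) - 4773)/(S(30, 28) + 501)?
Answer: -4652/529 ≈ -8.7939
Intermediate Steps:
z(D) = 7 + 2*D (z(D) = 5 - (D*(-2) - 2) = 5 - (-2*D - 2) = 5 - (-2 - 2*D) = 5 + (2 + 2*D) = 7 + 2*D)
(z(57) - 4773)/(S(30, 28) + 501) = ((7 + 2*57) - 4773)/(28 + 501) = ((7 + 114) - 4773)/529 = (121 - 4773)*(1/529) = -4652*1/529 = -4652/529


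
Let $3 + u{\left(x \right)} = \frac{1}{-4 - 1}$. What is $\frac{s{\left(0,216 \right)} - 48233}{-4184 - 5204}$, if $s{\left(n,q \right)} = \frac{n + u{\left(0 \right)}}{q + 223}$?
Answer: $\frac{105871451}{20606660} \approx 5.1377$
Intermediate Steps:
$u{\left(x \right)} = - \frac{16}{5}$ ($u{\left(x \right)} = -3 + \frac{1}{-4 - 1} = -3 + \frac{1}{-5} = -3 - \frac{1}{5} = - \frac{16}{5}$)
$s{\left(n,q \right)} = \frac{- \frac{16}{5} + n}{223 + q}$ ($s{\left(n,q \right)} = \frac{n - \frac{16}{5}}{q + 223} = \frac{- \frac{16}{5} + n}{223 + q}$)
$\frac{s{\left(0,216 \right)} - 48233}{-4184 - 5204} = \frac{\frac{- \frac{16}{5} + 0}{223 + 216} - 48233}{-4184 - 5204} = \frac{\frac{1}{439} \left(- \frac{16}{5}\right) - 48233}{-9388} = \left(\frac{1}{439} \left(- \frac{16}{5}\right) - 48233\right) \left(- \frac{1}{9388}\right) = \left(- \frac{16}{2195} - 48233\right) \left(- \frac{1}{9388}\right) = \left(- \frac{105871451}{2195}\right) \left(- \frac{1}{9388}\right) = \frac{105871451}{20606660}$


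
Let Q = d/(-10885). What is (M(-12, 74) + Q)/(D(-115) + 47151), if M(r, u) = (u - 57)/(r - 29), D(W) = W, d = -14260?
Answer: 79923/4198292252 ≈ 1.9037e-5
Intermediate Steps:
M(r, u) = (-57 + u)/(-29 + r)
Q = 2852/2177 (Q = -14260/(-10885) = -14260*(-1/10885) = 2852/2177 ≈ 1.3101)
(M(-12, 74) + Q)/(D(-115) + 47151) = ((-57 + 74)/(-29 - 12) + 2852/2177)/(-115 + 47151) = (17/(-41) + 2852/2177)/47036 = (-1/41*17 + 2852/2177)*(1/47036) = (-17/41 + 2852/2177)*(1/47036) = (79923/89257)*(1/47036) = 79923/4198292252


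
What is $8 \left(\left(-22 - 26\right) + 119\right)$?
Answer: $568$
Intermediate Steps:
$8 \left(\left(-22 - 26\right) + 119\right) = 8 \left(-48 + 119\right) = 8 \cdot 71 = 568$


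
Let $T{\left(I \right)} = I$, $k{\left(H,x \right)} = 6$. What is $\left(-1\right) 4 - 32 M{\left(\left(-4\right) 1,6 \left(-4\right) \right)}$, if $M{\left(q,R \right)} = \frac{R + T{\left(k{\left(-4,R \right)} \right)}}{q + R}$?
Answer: $- \frac{172}{7} \approx -24.571$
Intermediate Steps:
$M{\left(q,R \right)} = \frac{6 + R}{R + q}$ ($M{\left(q,R \right)} = \frac{R + 6}{q + R} = \frac{6 + R}{R + q}$)
$\left(-1\right) 4 - 32 M{\left(\left(-4\right) 1,6 \left(-4\right) \right)} = \left(-1\right) 4 - 32 \frac{6 + 6 \left(-4\right)}{6 \left(-4\right) - 4} = -4 - 32 \frac{6 - 24}{-24 - 4} = -4 - 32 \frac{1}{-28} \left(-18\right) = -4 - 32 \left(\left(- \frac{1}{28}\right) \left(-18\right)\right) = -4 - \frac{144}{7} = - \frac{172}{7}$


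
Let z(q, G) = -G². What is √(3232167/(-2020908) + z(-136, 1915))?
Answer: I*√416033527783865001/336818 ≈ 1915.0*I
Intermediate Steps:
√(3232167/(-2020908) + z(-136, 1915)) = √(3232167/(-2020908) - 1*1915²) = √(3232167*(-1/2020908) - 1*3667225) = √(-1077389/673636 - 3667225) = √(-2470375857489/673636) = I*√416033527783865001/336818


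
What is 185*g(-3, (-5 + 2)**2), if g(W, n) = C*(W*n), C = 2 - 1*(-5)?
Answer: -34965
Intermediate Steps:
C = 7 (C = 2 + 5 = 7)
g(W, n) = 7*W*n (g(W, n) = 7*(W*n) = 7*W*n)
185*g(-3, (-5 + 2)**2) = 185*(7*(-3)*(-5 + 2)**2) = 185*(7*(-3)*(-3)**2) = 185*(7*(-3)*9) = 185*(-189) = -34965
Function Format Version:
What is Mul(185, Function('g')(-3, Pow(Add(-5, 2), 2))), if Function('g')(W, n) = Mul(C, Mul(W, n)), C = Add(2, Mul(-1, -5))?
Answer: -34965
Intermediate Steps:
C = 7 (C = Add(2, 5) = 7)
Function('g')(W, n) = Mul(7, W, n) (Function('g')(W, n) = Mul(7, Mul(W, n)) = Mul(7, W, n))
Mul(185, Function('g')(-3, Pow(Add(-5, 2), 2))) = Mul(185, Mul(7, -3, Pow(Add(-5, 2), 2))) = Mul(185, Mul(7, -3, Pow(-3, 2))) = Mul(185, Mul(7, -3, 9)) = Mul(185, -189) = -34965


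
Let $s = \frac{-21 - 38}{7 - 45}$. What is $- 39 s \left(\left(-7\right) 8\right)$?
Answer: $\frac{64428}{19} \approx 3390.9$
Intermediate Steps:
$s = \frac{59}{38}$ ($s = - \frac{59}{-38} = \left(-59\right) \left(- \frac{1}{38}\right) = \frac{59}{38} \approx 1.5526$)
$- 39 s \left(\left(-7\right) 8\right) = \left(-39\right) \frac{59}{38} \left(\left(-7\right) 8\right) = \left(- \frac{2301}{38}\right) \left(-56\right) = \frac{64428}{19}$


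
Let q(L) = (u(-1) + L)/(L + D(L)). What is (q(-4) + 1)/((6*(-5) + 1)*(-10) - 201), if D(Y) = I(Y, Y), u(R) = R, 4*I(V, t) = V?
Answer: 2/89 ≈ 0.022472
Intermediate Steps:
I(V, t) = V/4
D(Y) = Y/4
q(L) = 4*(-1 + L)/(5*L) (q(L) = (-1 + L)/(L + L/4) = (-1 + L)/((5*L/4)) = (-1 + L)*(4/(5*L)) = 4*(-1 + L)/(5*L))
(q(-4) + 1)/((6*(-5) + 1)*(-10) - 201) = ((⅘)*(-1 - 4)/(-4) + 1)/((6*(-5) + 1)*(-10) - 201) = ((⅘)*(-¼)*(-5) + 1)/((-30 + 1)*(-10) - 201) = (1 + 1)/(-29*(-10) - 201) = 2/(290 - 201) = 2/89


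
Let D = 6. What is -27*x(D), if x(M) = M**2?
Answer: -972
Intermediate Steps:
-27*x(D) = -27*6**2 = -27*36 = -972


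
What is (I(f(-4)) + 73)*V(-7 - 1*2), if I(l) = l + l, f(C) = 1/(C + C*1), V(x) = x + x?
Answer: -2619/2 ≈ -1309.5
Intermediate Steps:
V(x) = 2*x
f(C) = 1/(2*C) (f(C) = 1/(C + C) = 1/(2*C))
I(l) = 2*l
(I(f(-4)) + 73)*V(-7 - 1*2) = (2*((½)/(-4)) + 73)*(2*(-7 - 1*2)) = (2*((½)*(-¼)) + 73)*(2*(-7 - 2)) = (2*(-⅛) + 73)*(2*(-9)) = (-¼ + 73)*(-18) = (291/4)*(-18) = -2619/2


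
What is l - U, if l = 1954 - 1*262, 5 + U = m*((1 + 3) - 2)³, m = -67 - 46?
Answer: 2601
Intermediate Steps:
m = -113
U = -909 (U = -5 - 113*((1 + 3) - 2)³ = -5 - 113*(4 - 2)³ = -5 - 113*2³ = -5 - 113*8 = -5 - 904 = -909)
l = 1692 (l = 1954 - 262 = 1692)
l - U = 1692 - 1*(-909) = 1692 + 909 = 2601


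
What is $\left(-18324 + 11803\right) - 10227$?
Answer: $-16748$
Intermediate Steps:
$\left(-18324 + 11803\right) - 10227 = -6521 - 10227 = -16748$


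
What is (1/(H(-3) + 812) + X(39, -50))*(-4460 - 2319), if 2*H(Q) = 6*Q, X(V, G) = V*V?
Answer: -8279626556/803 ≈ -1.0311e+7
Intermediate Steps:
X(V, G) = V**2
H(Q) = 3*Q (H(Q) = (6*Q)/2 = 3*Q)
(1/(H(-3) + 812) + X(39, -50))*(-4460 - 2319) = (1/(3*(-3) + 812) + 39**2)*(-4460 - 2319) = (1/(-9 + 812) + 1521)*(-6779) = (1/803 + 1521)*(-6779) = (1221364/803)*(-6779) = -8279626556/803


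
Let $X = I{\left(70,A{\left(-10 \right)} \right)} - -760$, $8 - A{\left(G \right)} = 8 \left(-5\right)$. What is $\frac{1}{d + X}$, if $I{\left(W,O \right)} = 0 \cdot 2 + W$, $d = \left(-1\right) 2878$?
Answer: $- \frac{1}{2048} \approx -0.00048828$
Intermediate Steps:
$A{\left(G \right)} = 48$ ($A{\left(G \right)} = 8 - 8 \left(-5\right) = 8 - -40 = 8 + 40 = 48$)
$d = -2878$
$I{\left(W,O \right)} = W$ ($I{\left(W,O \right)} = 0 + W = W$)
$X = 830$ ($X = 70 - -760 = 70 + 760 = 830$)
$\frac{1}{d + X} = \frac{1}{-2878 + 830} = \frac{1}{-2048} = - \frac{1}{2048}$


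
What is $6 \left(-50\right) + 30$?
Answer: $-270$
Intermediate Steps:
$6 \left(-50\right) + 30 = -300 + 30 = -270$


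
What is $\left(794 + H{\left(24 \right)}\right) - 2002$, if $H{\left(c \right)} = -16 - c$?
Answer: $-1248$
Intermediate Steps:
$\left(794 + H{\left(24 \right)}\right) - 2002 = \left(794 - 40\right) - 2002 = 754 - 2002 = -1248$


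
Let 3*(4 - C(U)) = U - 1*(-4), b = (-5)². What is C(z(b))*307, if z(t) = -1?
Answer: 921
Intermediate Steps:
b = 25
C(U) = 8/3 - U/3 (C(U) = 4 - (U - 1*(-4))/3 = 4 - (U + 4)/3 = 4 - (4 + U)/3 = 4 + (-4/3 - U/3) = 8/3 - U/3)
C(z(b))*307 = (8/3 - ⅓*(-1))*307 = (8/3 + ⅓)*307 = 3*307 = 921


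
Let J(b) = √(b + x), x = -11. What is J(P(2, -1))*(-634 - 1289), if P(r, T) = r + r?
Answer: -1923*I*√7 ≈ -5087.8*I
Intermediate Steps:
P(r, T) = 2*r
J(b) = √(-11 + b) (J(b) = √(b - 11) = √(-11 + b))
J(P(2, -1))*(-634 - 1289) = √(-11 + 2*2)*(-634 - 1289) = √(-11 + 4)*(-1923) = √(-7)*(-1923) = (I*√7)*(-1923) = -1923*I*√7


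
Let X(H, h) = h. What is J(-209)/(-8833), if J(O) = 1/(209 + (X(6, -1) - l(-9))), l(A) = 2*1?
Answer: -1/1819598 ≈ -5.4957e-7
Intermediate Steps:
l(A) = 2
J(O) = 1/206 (J(O) = 1/(209 + (-1 - 1*2)) = 1/(209 + (-1 - 2)) = 1/(209 - 3) = 1/206)
J(-209)/(-8833) = (1/206)/(-8833) = (1/206)*(-1/8833) = -1/1819598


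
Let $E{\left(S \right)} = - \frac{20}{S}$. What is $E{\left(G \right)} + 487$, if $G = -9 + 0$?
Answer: $\frac{4403}{9} \approx 489.22$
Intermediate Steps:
$G = -9$
$E{\left(G \right)} + 487 = - \frac{20}{-9} + 487 = \left(-20\right) \left(- \frac{1}{9}\right) + 487 = \frac{20}{9} + 487 = \frac{4403}{9}$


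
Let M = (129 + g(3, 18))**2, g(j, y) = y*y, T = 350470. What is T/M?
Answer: 350470/205209 ≈ 1.7079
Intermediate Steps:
g(j, y) = y**2
M = 205209 (M = (129 + 18**2)**2 = (129 + 324)**2 = 453**2 = 205209)
T/M = 350470/205209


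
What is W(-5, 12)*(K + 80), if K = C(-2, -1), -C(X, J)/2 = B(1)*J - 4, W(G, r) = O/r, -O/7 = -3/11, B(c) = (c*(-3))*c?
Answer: 287/22 ≈ 13.045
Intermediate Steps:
B(c) = -3*c² (B(c) = (-3*c)*c = -3*c²)
O = 21/11 (O = -(-21)/11 = -7*(-3/11) = 21/11 ≈ 1.9091)
W(G, r) = 21/(11*r)
C(X, J) = 8 + 6*J (C(X, J) = -2*((-3*1²)*J - 4) = -2*((-3*1)*J - 4) = -2*(-3*J - 4) = -2*(-4 - 3*J) = 8 + 6*J)
K = 2 (K = 8 + 6*(-1) = 8 - 6 = 2)
W(-5, 12)*(K + 80) = ((21/11)/12)*(2 + 80) = ((21/11)*(1/12))*82 = (7/44)*82 = 287/22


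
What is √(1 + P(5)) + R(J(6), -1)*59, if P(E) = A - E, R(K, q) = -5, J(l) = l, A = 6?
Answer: -295 + √2 ≈ -293.59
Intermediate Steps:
P(E) = 6 - E
√(1 + P(5)) + R(J(6), -1)*59 = √(1 + (6 - 1*5)) - 5*59 = √(1 + (6 - 5)) - 295 = √(1 + 1) - 295 = √2 - 295 = -295 + √2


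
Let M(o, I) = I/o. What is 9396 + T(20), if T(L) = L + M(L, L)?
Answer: 9417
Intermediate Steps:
T(L) = 1 + L (T(L) = L + L/L = L + 1 = 1 + L)
9396 + T(20) = 9396 + (1 + 20) = 9396 + 21 = 9417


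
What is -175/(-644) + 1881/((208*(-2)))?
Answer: -40663/9568 ≈ -4.2499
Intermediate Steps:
-175/(-644) + 1881/((208*(-2))) = -175*(-1/644) + 1881/(-416) = 25/92 + 1881*(-1/416) = 25/92 - 1881/416 = -40663/9568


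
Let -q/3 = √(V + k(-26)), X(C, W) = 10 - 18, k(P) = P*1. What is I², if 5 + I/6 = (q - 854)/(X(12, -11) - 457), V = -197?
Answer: 8647336/24025 - 35304*I*√223/24025 ≈ 359.93 - 21.944*I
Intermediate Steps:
k(P) = P
X(C, W) = -8
q = -3*I*√223 (q = -3*√(-197 - 26) = -3*I*√223 ≈ -44.8*I)
I = -2942/155 + 6*I*√223/155 (I = -30 + 6*((-3*I*√223 - 854)/(-8 - 457)) = -30 + 6*((-854 - 3*I*√223)/(-465)) = -30 + 6*((-854 - 3*I*√223)*(-1/465)) = -30 + 6*(854/465 + I*√223/155) = -30 + (1708/155 + 6*I*√223/155) = -2942/155 + 6*I*√223/155 ≈ -18.981 + 0.57806*I)
I² = (-2942/155 + 6*I*√223/155)²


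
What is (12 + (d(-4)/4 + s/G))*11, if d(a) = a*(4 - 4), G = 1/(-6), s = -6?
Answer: 528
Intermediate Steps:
G = -⅙ ≈ -0.16667
d(a) = 0 (d(a) = a*0 = 0)
(12 + (d(-4)/4 + s/G))*11 = (12 + (0/4 - 6/(-⅙)))*11 = (12 + (0*(¼) - 6*(-6)))*11 = (12 + (0 + 36))*11 = (12 + 36)*11 = 48*11 = 528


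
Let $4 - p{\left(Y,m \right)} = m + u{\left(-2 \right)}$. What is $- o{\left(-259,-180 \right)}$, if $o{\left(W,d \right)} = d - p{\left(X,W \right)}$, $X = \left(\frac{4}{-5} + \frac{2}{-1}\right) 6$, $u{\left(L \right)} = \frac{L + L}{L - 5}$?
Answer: $\frac{3097}{7} \approx 442.43$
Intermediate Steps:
$u{\left(L \right)} = \frac{2 L}{-5 + L}$
$X = - \frac{84}{5}$ ($X = \left(4 \left(- \frac{1}{5}\right) + 2 \left(-1\right)\right) 6 = \left(- \frac{4}{5} - 2\right) 6 = \left(- \frac{14}{5}\right) 6 = - \frac{84}{5} \approx -16.8$)
$p{\left(Y,m \right)} = \frac{24}{7} - m$ ($p{\left(Y,m \right)} = 4 - \left(m + 2 \left(-2\right) \frac{1}{-5 - 2}\right) = 4 - \left(m + 2 \left(-2\right) \frac{1}{-7}\right) = 4 - \left(m + 2 \left(-2\right) \left(- \frac{1}{7}\right)\right) = 4 - \left(m + \frac{4}{7}\right) = 4 - \left(\frac{4}{7} + m\right) = \frac{24}{7} - m$)
$o{\left(W,d \right)} = - \frac{24}{7} + W + d$ ($o{\left(W,d \right)} = d - \left(\frac{24}{7} - W\right) = d + \left(- \frac{24}{7} + W\right) = - \frac{24}{7} + W + d$)
$- o{\left(-259,-180 \right)} = - (- \frac{24}{7} - 259 - 180) = \left(-1\right) \left(- \frac{3097}{7}\right) = \frac{3097}{7}$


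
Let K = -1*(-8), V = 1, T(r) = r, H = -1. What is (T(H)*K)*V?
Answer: -8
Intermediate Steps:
K = 8
(T(H)*K)*V = -1*8*1 = -8*1 = -8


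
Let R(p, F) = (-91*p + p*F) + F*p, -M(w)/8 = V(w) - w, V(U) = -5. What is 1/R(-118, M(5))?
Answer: -1/8142 ≈ -0.00012282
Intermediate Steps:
M(w) = 40 + 8*w (M(w) = -8*(-5 - w) = 40 + 8*w)
R(p, F) = -91*p + 2*F*p (R(p, F) = (-91*p + F*p) + F*p = -91*p + 2*F*p)
1/R(-118, M(5)) = 1/(-118*(-91 + 2*(40 + 8*5))) = 1/(-118*(-91 + 2*(40 + 40))) = 1/(-118*(-91 + 2*80)) = 1/(-118*(-91 + 160)) = 1/(-118*69) = 1/(-8142) = -1/8142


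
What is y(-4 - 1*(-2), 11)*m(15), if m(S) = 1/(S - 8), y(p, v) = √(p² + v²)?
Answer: 5*√5/7 ≈ 1.5972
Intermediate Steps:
m(S) = 1/(-8 + S)
y(-4 - 1*(-2), 11)*m(15) = √((-4 - 1*(-2))² + 11²)/(-8 + 15) = √((-4 + 2)² + 121)/7 = √((-2)² + 121)*(⅐) = √(4 + 121)*(⅐) = √125*(⅐) = (5*√5)*(⅐) = 5*√5/7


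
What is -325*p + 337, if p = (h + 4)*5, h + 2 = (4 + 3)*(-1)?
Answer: 8462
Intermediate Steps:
h = -9 (h = -2 + (4 + 3)*(-1) = -2 + 7*(-1) = -2 - 7 = -9)
p = -25 (p = (-9 + 4)*5 = -5*5 = -25)
-325*p + 337 = -325*(-25) + 337 = 8125 + 337 = 8462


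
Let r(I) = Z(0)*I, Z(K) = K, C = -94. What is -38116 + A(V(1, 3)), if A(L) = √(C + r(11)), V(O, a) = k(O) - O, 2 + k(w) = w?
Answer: -38116 + I*√94 ≈ -38116.0 + 9.6954*I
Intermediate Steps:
k(w) = -2 + w
r(I) = 0 (r(I) = 0*I = 0)
V(O, a) = -2 (V(O, a) = (-2 + O) - O = -2)
A(L) = I*√94 (A(L) = √(-94 + 0) = √(-94) = I*√94)
-38116 + A(V(1, 3)) = -38116 + I*√94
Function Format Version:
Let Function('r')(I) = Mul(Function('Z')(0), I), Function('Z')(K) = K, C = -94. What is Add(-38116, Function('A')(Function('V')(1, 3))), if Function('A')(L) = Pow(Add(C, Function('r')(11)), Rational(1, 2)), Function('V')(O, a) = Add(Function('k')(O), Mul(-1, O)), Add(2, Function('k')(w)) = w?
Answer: Add(-38116, Mul(I, Pow(94, Rational(1, 2)))) ≈ Add(-38116., Mul(9.6954, I))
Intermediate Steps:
Function('k')(w) = Add(-2, w)
Function('r')(I) = 0 (Function('r')(I) = Mul(0, I) = 0)
Function('V')(O, a) = -2 (Function('V')(O, a) = Add(Add(-2, O), Mul(-1, O)) = -2)
Function('A')(L) = Mul(I, Pow(94, Rational(1, 2))) (Function('A')(L) = Pow(Add(-94, 0), Rational(1, 2)) = Pow(-94, Rational(1, 2)) = Mul(I, Pow(94, Rational(1, 2))))
Add(-38116, Function('A')(Function('V')(1, 3))) = Add(-38116, Mul(I, Pow(94, Rational(1, 2))))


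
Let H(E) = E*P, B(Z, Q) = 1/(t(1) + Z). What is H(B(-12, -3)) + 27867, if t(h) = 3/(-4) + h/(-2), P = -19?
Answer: 1477027/53 ≈ 27868.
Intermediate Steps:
t(h) = -¾ - h/2 (t(h) = 3*(-¼) + h*(-½) = -¾ - h/2)
B(Z, Q) = 1/(-5/4 + Z) (B(Z, Q) = 1/((-¾ - ½*1) + Z) = 1/((-¾ - ½) + Z) = 1/(-5/4 + Z))
H(E) = -19*E (H(E) = E*(-19) = -19*E)
H(B(-12, -3)) + 27867 = -76/(-5 + 4*(-12)) + 27867 = -76/(-5 - 48) + 27867 = -76/(-53) + 27867 = -76*(-1)/53 + 27867 = -19*(-4/53) + 27867 = 76/53 + 27867 = 1477027/53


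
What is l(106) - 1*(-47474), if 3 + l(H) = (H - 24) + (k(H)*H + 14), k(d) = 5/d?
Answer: 47572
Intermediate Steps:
l(H) = -8 + H (l(H) = -3 + ((H - 24) + ((5/H)*H + 14)) = -3 + ((-24 + H) + (5 + 14)) = -3 + ((-24 + H) + 19) = -3 + (-5 + H) = -8 + H)
l(106) - 1*(-47474) = (-8 + 106) - 1*(-47474) = 98 + 47474 = 47572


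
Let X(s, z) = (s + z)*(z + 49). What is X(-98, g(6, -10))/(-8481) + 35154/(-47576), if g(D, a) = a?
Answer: -16291827/67248676 ≈ -0.24226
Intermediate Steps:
X(s, z) = (49 + z)*(s + z) (X(s, z) = (s + z)*(49 + z) = (49 + z)*(s + z))
X(-98, g(6, -10))/(-8481) + 35154/(-47576) = ((-10)² + 49*(-98) + 49*(-10) - 98*(-10))/(-8481) + 35154/(-47576) = (100 - 4802 - 490 + 980)*(-1/8481) + 35154*(-1/47576) = -4212*(-1/8481) - 17577/23788 = 1404/2827 - 17577/23788 = -16291827/67248676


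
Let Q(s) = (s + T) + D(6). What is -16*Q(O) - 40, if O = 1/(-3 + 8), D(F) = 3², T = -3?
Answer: -696/5 ≈ -139.20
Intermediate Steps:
D(F) = 9
O = ⅕ (O = 1/5 = ⅕ ≈ 0.20000)
Q(s) = 6 + s (Q(s) = (s - 3) + 9 = (-3 + s) + 9 = 6 + s)
-16*Q(O) - 40 = -16*(6 + ⅕) - 40 = -16*31/5 - 40 = -496/5 - 40 = -696/5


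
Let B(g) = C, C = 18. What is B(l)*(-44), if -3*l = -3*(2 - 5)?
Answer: -792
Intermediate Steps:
l = -3 (l = -(-1)*(2 - 5) = -(-1)*(-3) = -1/3*9 = -3)
B(g) = 18
B(l)*(-44) = 18*(-44) = -792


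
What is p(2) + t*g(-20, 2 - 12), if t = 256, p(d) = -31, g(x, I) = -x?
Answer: 5089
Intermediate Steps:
p(2) + t*g(-20, 2 - 12) = -31 + 256*(-1*(-20)) = -31 + 256*20 = -31 + 5120 = 5089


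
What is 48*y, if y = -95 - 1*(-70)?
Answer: -1200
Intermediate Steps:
y = -25 (y = -95 + 70 = -25)
48*y = 48*(-25) = -1200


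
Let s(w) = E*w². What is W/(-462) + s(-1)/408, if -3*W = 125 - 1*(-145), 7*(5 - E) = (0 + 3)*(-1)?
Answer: 467/2244 ≈ 0.20811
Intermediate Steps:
E = 38/7 (E = 5 - (0 + 3)*(-1)/7 = 5 - 3*(-1)/7 = 5 - ⅐*(-3) = 5 + 3/7 = 38/7 ≈ 5.4286)
s(w) = 38*w²/7
W = -90 (W = -(125 - 1*(-145))/3 = -(125 + 145)/3 = -⅓*270 = -90)
W/(-462) + s(-1)/408 = -90/(-462) + ((38/7)*(-1)²)/408 = -90*(-1/462) + ((38/7)*1)*(1/408) = 15/77 + (38/7)*(1/408) = 15/77 + 19/1428 = 467/2244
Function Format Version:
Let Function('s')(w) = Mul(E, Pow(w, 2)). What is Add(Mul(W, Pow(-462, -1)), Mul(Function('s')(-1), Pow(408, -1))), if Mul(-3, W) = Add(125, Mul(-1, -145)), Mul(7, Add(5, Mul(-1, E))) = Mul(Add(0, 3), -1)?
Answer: Rational(467, 2244) ≈ 0.20811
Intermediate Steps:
E = Rational(38, 7) (E = Add(5, Mul(Rational(-1, 7), Mul(Add(0, 3), -1))) = Add(5, Mul(Rational(-1, 7), Mul(3, -1))) = Add(5, Mul(Rational(-1, 7), -3)) = Add(5, Rational(3, 7)) = Rational(38, 7) ≈ 5.4286)
Function('s')(w) = Mul(Rational(38, 7), Pow(w, 2))
W = -90 (W = Mul(Rational(-1, 3), Add(125, Mul(-1, -145))) = Mul(Rational(-1, 3), Add(125, 145)) = Mul(Rational(-1, 3), 270) = -90)
Add(Mul(W, Pow(-462, -1)), Mul(Function('s')(-1), Pow(408, -1))) = Add(Mul(-90, Pow(-462, -1)), Mul(Mul(Rational(38, 7), Pow(-1, 2)), Pow(408, -1))) = Add(Mul(-90, Rational(-1, 462)), Mul(Mul(Rational(38, 7), 1), Rational(1, 408))) = Add(Rational(15, 77), Mul(Rational(38, 7), Rational(1, 408))) = Add(Rational(15, 77), Rational(19, 1428)) = Rational(467, 2244)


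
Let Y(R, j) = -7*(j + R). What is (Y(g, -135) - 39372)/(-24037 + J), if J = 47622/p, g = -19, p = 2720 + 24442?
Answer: 86678469/54403781 ≈ 1.5932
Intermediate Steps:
p = 27162
Y(R, j) = -7*R - 7*j (Y(R, j) = -7*(R + j) = -7*R - 7*j)
J = 7937/4527 (J = 47622/27162 = 47622*(1/27162) = 7937/4527 ≈ 1.7533)
(Y(g, -135) - 39372)/(-24037 + J) = ((-7*(-19) - 7*(-135)) - 39372)/(-24037 + 7937/4527) = ((133 + 945) - 39372)/(-108807562/4527) = (1078 - 39372)*(-4527/108807562) = -38294*(-4527/108807562) = 86678469/54403781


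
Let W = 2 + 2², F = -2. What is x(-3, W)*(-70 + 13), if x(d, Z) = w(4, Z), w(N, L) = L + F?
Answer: -228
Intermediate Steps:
w(N, L) = -2 + L (w(N, L) = L - 2 = -2 + L)
W = 6 (W = 2 + 4 = 6)
x(d, Z) = -2 + Z
x(-3, W)*(-70 + 13) = (-2 + 6)*(-70 + 13) = 4*(-57) = -228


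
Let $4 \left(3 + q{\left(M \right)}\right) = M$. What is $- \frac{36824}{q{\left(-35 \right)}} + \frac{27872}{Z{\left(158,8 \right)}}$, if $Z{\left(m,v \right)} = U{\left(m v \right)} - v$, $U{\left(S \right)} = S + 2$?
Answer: $\frac{93304176}{29563} \approx 3156.1$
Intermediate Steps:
$q{\left(M \right)} = -3 + \frac{M}{4}$
$U{\left(S \right)} = 2 + S$
$Z{\left(m,v \right)} = 2 - v + m v$ ($Z{\left(m,v \right)} = \left(2 + m v\right) - v = 2 - v + m v$)
$- \frac{36824}{q{\left(-35 \right)}} + \frac{27872}{Z{\left(158,8 \right)}} = - \frac{36824}{-3 + \frac{1}{4} \left(-35\right)} + \frac{27872}{2 - 8 + 158 \cdot 8} = - \frac{36824}{-3 - \frac{35}{4}} + \frac{27872}{2 - 8 + 1264} = - \frac{36824}{- \frac{47}{4}} + \frac{27872}{1258} = \left(-36824\right) \left(- \frac{4}{47}\right) + 27872 \cdot \frac{1}{1258} = \frac{147296}{47} + \frac{13936}{629} = \frac{93304176}{29563}$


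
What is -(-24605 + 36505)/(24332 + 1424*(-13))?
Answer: -595/291 ≈ -2.0447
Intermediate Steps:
-(-24605 + 36505)/(24332 + 1424*(-13)) = -11900/(24332 - 18512) = -11900/5820 = -1*595/291 = -595/291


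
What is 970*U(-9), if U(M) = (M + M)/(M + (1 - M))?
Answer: -17460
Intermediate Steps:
U(M) = 2*M (U(M) = (2*M)/1 = (2*M)*1 = 2*M)
970*U(-9) = 970*(2*(-9)) = 970*(-18) = -17460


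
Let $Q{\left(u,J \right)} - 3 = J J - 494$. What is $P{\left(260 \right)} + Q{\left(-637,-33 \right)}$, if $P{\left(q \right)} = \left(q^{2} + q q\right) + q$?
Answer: $136058$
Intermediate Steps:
$Q{\left(u,J \right)} = -491 + J^{2}$ ($Q{\left(u,J \right)} = 3 + \left(J J - 494\right) = 3 + \left(J^{2} - 494\right) = 3 + \left(-494 + J^{2}\right) = -491 + J^{2}$)
$P{\left(q \right)} = q + 2 q^{2}$ ($P{\left(q \right)} = \left(q^{2} + q^{2}\right) + q = 2 q^{2} + q = q + 2 q^{2}$)
$P{\left(260 \right)} + Q{\left(-637,-33 \right)} = 260 \left(1 + 2 \cdot 260\right) - \left(491 - \left(-33\right)^{2}\right) = 260 \left(1 + 520\right) + \left(-491 + 1089\right) = 260 \cdot 521 + 598 = 135460 + 598 = 136058$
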